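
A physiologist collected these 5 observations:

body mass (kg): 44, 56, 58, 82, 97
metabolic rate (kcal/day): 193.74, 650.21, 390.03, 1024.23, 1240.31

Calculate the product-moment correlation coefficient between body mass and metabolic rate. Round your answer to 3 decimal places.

0.965

n = 5, Σx = 337, Σy = 3498.52, Σxy = 271854.99, Σx² = 24569, Σy² = 3199847.6216
Sxx = Σx² − (Σx)²/n = 24569 − 22713.8 = 1855.2
Sxy = Σxy − (Σx)(Σy)/n = 271854.99 − 235800.248 = 36054.742
Syy = Σy² − (Σy)²/n = 3199847.6216 − 2447928.43808 = 751919.18352
r = Sxy/√(Sxx·Syy) = 36054.742/√(1394960469.266304) = 36054.742/37349.169593 = 0.965343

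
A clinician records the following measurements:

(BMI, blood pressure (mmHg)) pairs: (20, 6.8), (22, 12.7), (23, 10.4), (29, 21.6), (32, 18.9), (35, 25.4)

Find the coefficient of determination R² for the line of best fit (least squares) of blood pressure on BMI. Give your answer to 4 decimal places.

n = 6, Σx = 161, Σy = 95.8, Σxy = 2774.8, Σx² = 4503, Σy² = 1784.62
Sxx = Σx² − (Σx)²/n = 4503 − 4320.166667 = 182.833333
Sxy = Σxy − (Σx)(Σy)/n = 2774.8 − 2570.633333 = 204.166667
Syy = Σy² − (Σy)²/n = 1784.62 − 1529.606667 = 255.013333
R² = Sxy²/(Sxx·Syy) = (204.166667)²/(182.833333·255.013333) = 0.894029

0.8940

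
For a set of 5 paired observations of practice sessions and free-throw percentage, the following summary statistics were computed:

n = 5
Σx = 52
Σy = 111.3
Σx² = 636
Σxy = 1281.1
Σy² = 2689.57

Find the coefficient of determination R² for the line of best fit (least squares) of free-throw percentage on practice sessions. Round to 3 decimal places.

Sxx = Σx² − (Σx)²/n = 636 − 540.8 = 95.2
Sxy = Σxy − (Σx)(Σy)/n = 1281.1 − 1157.52 = 123.58
Syy = Σy² − (Σy)²/n = 2689.57 − 2477.538 = 212.032
R² = Sxy²/(Sxx·Syy) = (123.58)²/(95.2·212.032) = 0.756586

0.757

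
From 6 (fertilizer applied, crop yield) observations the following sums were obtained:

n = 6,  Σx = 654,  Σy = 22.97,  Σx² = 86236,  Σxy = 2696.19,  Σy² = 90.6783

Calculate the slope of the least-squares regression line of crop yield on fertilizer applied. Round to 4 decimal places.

Sxx = Σx² − (Σx)²/n = 86236 − 71286 = 14950
Sxy = Σxy − (Σx)(Σy)/n = 2696.19 − 2503.73 = 192.46
b = Sxy/Sxx = 192.46/14950 = 0.012874

0.0129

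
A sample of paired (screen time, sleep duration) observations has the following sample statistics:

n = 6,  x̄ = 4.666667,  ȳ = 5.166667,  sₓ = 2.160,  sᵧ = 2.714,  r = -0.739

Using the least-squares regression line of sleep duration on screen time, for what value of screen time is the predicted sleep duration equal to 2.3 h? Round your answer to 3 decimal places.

7.754

b = r · sᵧ/sₓ = -0.739 · 2.714/2.16 = -0.928540
a = ȳ − b·x̄ = 5.166667 − (-0.928540)·4.666667 = 9.499853
Set a + b·x = 2.3: x = (2.3 − 9.499853) / (-0.928540) = 7.753952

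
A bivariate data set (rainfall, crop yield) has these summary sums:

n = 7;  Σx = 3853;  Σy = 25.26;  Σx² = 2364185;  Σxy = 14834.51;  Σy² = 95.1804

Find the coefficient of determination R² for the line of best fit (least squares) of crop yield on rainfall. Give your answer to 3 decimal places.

0.884

Sxx = Σx² − (Σx)²/n = 2364185 − 2120801.285714 = 243383.714286
Sxy = Σxy − (Σx)(Σy)/n = 14834.51 − 13903.825714 = 930.684286
Syy = Σy² − (Σy)²/n = 95.1804 − 91.152514 = 4.027886
R² = Sxy²/(Sxx·Syy) = (930.684286)²/(243383.714286·4.027886) = 0.883560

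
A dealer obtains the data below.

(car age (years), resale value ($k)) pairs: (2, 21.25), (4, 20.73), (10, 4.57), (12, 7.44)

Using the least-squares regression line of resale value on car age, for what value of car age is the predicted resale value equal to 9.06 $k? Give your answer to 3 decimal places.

n = 4, Σx = 28, Σy = 53.99, Σxy = 260.4, Σx² = 264
Sxx = Σx² − (Σx)²/n = 264 − 196 = 68
Sxy = Σxy − (Σx)(Σy)/n = 260.4 − 377.93 = -117.53
b = Sxy/Sxx = -117.53/68 = -1.728382
a = ȳ − b·x̄ = 13.4975 − (-1.728382)·7 = 25.596176
Set a + b·x = 9.06: x = (9.06 − 25.596176) / (-1.728382) = 9.567430

9.567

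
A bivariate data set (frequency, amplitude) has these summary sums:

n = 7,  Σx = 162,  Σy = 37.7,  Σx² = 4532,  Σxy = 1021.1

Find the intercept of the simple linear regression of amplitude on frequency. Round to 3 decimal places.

Sxx = Σx² − (Σx)²/n = 4532 − 3749.142857 = 782.857143
Sxy = Σxy − (Σx)(Σy)/n = 1021.1 − 872.485714 = 148.614286
b = Sxy/Sxx = 148.614286/782.857143 = 0.189836
a = ȳ − b·x̄ = 5.385714 − 0.189836·23.142857 = 0.992372

0.992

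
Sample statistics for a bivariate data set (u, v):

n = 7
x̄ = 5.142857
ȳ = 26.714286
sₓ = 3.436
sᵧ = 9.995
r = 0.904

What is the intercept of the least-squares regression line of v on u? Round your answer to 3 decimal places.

13.190

b = r · sᵧ/sₓ = 0.904 · 9.995/3.436 = 2.629651
a = ȳ − b·x̄ = 26.714286 − 2.629651·5.142857 = 13.190368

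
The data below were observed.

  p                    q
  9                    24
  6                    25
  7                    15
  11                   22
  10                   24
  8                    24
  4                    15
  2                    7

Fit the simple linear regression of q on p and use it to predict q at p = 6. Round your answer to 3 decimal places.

17.636

n = 8, Σx = 57, Σy = 156, Σxy = 1219, Σx² = 471
Sxx = Σx² − (Σx)²/n = 471 − 406.125 = 64.875
Sxy = Σxy − (Σx)(Σy)/n = 1219 − 1111.5 = 107.5
b = Sxy/Sxx = 107.5/64.875 = 1.657033
a = ȳ − b·x̄ = 19.5 − 1.657033·7.125 = 7.693642
ŷ(6) = a + b·6 = 7.693642 + 1.657033·6 = 17.635838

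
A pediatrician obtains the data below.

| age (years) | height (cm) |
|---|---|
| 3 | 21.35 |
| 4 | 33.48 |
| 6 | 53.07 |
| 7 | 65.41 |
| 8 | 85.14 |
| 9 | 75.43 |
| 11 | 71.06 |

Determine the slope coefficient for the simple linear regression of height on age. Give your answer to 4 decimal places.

7.2386

n = 7, Σx = 48, Σy = 404.94, Σxy = 3115.91, Σx² = 376
Sxx = Σx² − (Σx)²/n = 376 − 329.142857 = 46.857143
Sxy = Σxy − (Σx)(Σy)/n = 3115.91 − 2776.731429 = 339.178571
b = Sxy/Sxx = 339.178571/46.857143 = 7.238567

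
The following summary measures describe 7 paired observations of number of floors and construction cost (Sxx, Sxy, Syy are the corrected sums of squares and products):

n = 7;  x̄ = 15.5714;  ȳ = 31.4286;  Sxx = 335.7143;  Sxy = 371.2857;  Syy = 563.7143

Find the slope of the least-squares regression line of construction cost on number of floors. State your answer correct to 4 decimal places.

1.1060

b = Sxy/Sxx = 371.2857/335.7143 = 1.105957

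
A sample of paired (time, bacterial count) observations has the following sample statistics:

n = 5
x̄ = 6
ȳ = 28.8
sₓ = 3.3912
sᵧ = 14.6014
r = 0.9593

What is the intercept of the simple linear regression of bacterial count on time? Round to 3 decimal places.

b = r · sᵧ/sₓ = 0.9593 · 14.6014/3.3912 = 4.130433
a = ȳ − b·x̄ = 28.8 − 4.130433·6 = 4.017404

4.017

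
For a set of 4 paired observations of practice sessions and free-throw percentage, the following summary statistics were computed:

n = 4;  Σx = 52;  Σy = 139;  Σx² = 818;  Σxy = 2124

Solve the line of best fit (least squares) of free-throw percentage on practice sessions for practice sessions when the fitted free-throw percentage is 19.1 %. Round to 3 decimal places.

Sxx = Σx² − (Σx)²/n = 818 − 676 = 142
Sxy = Σxy − (Σx)(Σy)/n = 2124 − 1807 = 317
b = Sxy/Sxx = 317/142 = 2.232394
a = ȳ − b·x̄ = 34.75 − 2.232394·13 = 5.728873
Set a + b·x = 19.1: x = (19.1 − 5.728873) / 2.232394 = 5.989590

5.990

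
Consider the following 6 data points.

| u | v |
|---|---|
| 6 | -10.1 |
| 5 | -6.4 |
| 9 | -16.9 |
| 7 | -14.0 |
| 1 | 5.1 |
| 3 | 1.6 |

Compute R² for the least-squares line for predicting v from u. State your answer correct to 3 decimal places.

n = 6, Σx = 31, Σy = -40.7, Σxy = -332.8, Σx² = 201, Σy² = 653.15
Sxx = Σx² − (Σx)²/n = 201 − 160.166667 = 40.833333
Sxy = Σxy − (Σx)(Σy)/n = -332.8 − (-210.283333) = -122.516667
Syy = Σy² − (Σy)²/n = 653.15 − 276.081667 = 377.068333
R² = Sxy²/(Sxx·Syy) = (-122.516667)²/(40.833333·377.068333) = 0.974890

0.975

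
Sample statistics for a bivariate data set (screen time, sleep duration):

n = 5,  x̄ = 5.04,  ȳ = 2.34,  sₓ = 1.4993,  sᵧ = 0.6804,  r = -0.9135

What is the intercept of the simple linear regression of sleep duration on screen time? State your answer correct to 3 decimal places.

4.429

b = r · sᵧ/sₓ = -0.9135 · 0.6804/1.4993 = -0.414557
a = ȳ − b·x̄ = 2.34 − (-0.414557)·5.04 = 4.429368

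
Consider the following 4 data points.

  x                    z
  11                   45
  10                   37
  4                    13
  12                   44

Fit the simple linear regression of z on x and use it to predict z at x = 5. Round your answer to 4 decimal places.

n = 4, Σx = 37, Σy = 139, Σxy = 1445, Σx² = 381
Sxx = Σx² − (Σx)²/n = 381 − 342.25 = 38.75
Sxy = Σxy − (Σx)(Σy)/n = 1445 − 1285.75 = 159.25
b = Sxy/Sxx = 159.25/38.75 = 4.109677
a = ȳ − b·x̄ = 34.75 − 4.109677·9.25 = -3.264516
ŷ(5) = a + b·5 = -3.264516 + 4.109677·5 = 17.283871

17.2839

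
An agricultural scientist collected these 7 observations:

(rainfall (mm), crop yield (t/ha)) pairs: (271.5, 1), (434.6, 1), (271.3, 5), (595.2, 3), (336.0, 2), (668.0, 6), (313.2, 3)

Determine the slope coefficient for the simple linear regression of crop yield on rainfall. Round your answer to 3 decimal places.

n = 7, Σx = 2889.8, Σy = 21, Σxy = 9467.8, Σx² = 1347670.38
Sxx = Σx² − (Σx)²/n = 1347670.38 − 1192992.005714 = 154678.374286
Sxy = Σxy − (Σx)(Σy)/n = 9467.8 − 8669.4 = 798.4
b = Sxy/Sxx = 798.4/154678.374286 = 0.005162

0.005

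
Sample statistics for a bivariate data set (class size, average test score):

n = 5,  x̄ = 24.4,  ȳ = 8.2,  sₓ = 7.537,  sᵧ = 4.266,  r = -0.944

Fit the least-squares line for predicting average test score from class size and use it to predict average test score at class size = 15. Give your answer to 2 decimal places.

b = r · sᵧ/sₓ = -0.944 · 4.266/7.537 = -0.534311
a = ȳ − b·x̄ = 8.2 − (-0.534311)·24.4 = 21.237195
ŷ(15) = a + b·15 = 21.237195 + (-0.534311)·15 = 13.222526

13.22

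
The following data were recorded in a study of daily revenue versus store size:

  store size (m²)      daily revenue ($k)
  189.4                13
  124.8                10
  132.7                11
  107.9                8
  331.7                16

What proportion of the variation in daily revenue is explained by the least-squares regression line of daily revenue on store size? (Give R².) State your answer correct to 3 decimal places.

n = 5, Σx = 886.5, Σy = 58, Σxy = 11340.3, Σx² = 190723.99, Σy² = 710
Sxx = Σx² − (Σx)²/n = 190723.99 − 157176.45 = 33547.54
Sxy = Σxy − (Σx)(Σy)/n = 11340.3 − 10283.4 = 1056.9
Syy = Σy² − (Σy)²/n = 710 − 672.8 = 37.2
R² = Sxy²/(Sxx·Syy) = (1056.9)²/(33547.54·37.2) = 0.895085

0.895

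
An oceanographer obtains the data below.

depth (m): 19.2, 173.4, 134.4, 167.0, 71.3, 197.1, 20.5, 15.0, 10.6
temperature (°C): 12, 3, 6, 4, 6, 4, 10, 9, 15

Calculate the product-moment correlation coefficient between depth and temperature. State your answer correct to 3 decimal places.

-0.886

n = 9, Σx = 808.5, Σy = 69, Σxy = 3940.2, Σx² = 121078.27, Σy² = 663
Sxx = Σx² − (Σx)²/n = 121078.27 − 72630.25 = 48448.02
Sxy = Σxy − (Σx)(Σy)/n = 3940.2 − 6198.5 = -2258.3
Syy = Σy² − (Σy)²/n = 663 − 529 = 134
r = Sxy/√(Sxx·Syy) = -2258.3/√(6492034.68) = -2258.3/2547.947150 = -0.886321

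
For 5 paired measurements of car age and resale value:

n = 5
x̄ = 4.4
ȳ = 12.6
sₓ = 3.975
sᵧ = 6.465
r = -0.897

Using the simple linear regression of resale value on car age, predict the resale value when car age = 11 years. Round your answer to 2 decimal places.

2.97

b = r · sᵧ/sₓ = -0.897 · 6.465/3.975 = -1.458894
a = ȳ − b·x̄ = 12.6 − (-1.458894)·4.4 = 19.019135
ŷ(11) = a + b·11 = 19.019135 + (-1.458894)·11 = 2.971297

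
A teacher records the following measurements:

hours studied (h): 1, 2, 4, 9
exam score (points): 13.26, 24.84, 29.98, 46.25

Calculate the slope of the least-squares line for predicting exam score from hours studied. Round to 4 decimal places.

n = 4, Σx = 16, Σy = 114.33, Σxy = 599.11, Σx² = 102
Sxx = Σx² − (Σx)²/n = 102 − 64 = 38
Sxy = Σxy − (Σx)(Σy)/n = 599.11 − 457.32 = 141.79
b = Sxy/Sxx = 141.79/38 = 3.731316

3.7313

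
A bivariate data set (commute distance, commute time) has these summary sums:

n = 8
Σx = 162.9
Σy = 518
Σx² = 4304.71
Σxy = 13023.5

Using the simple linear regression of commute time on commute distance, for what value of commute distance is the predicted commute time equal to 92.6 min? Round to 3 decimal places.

31.473

Sxx = Σx² − (Σx)²/n = 4304.71 − 3317.05125 = 987.65875
Sxy = Σxy − (Σx)(Σy)/n = 13023.5 − 10547.775 = 2475.725
b = Sxy/Sxx = 2475.725/987.65875 = 2.506660
a = ȳ − b·x̄ = 64.75 − 2.506660·20.3625 = 13.708129
Set a + b·x = 92.6: x = (92.6 − 13.708129) / 2.506660 = 31.472900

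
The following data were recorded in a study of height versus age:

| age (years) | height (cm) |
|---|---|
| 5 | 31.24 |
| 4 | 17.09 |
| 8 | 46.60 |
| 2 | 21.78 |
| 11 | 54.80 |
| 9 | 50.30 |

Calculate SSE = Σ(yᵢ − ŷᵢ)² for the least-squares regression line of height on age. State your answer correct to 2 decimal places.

119.31

n = 6, Σx = 39, Σy = 221.81, Σxy = 1696.42, Σx² = 311, Σy² = 9447.0641
Sxx = Σx² − (Σx)²/n = 311 − 253.5 = 57.5
Sxy = Σxy − (Σx)(Σy)/n = 1696.42 − 1441.765 = 254.655
Syy = Σy² − (Σy)²/n = 9447.0641 − 8199.946017 = 1247.118083
b = Sxy/Sxx = 254.655/57.5 = 4.428783
SSE = Syy − b·Sxy = 1247.118083 − 4.428783·254.655 = 119.306448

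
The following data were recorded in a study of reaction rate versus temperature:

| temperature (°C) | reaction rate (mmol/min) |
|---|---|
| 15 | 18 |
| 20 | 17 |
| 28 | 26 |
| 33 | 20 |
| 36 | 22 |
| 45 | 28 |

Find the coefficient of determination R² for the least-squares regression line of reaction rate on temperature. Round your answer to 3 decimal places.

n = 6, Σx = 177, Σy = 131, Σxy = 4050, Σx² = 5819, Σy² = 2957
Sxx = Σx² − (Σx)²/n = 5819 − 5221.5 = 597.5
Sxy = Σxy − (Σx)(Σy)/n = 4050 − 3864.5 = 185.5
Syy = Σy² − (Σy)²/n = 2957 − 2860.166667 = 96.833333
R² = Sxy²/(Sxx·Syy) = (185.5)²/(597.5·96.833333) = 0.594737

0.595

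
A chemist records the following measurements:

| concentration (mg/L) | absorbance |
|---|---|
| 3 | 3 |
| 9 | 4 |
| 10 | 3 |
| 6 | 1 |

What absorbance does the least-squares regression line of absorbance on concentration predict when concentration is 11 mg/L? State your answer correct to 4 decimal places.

n = 4, Σx = 28, Σy = 11, Σxy = 81, Σx² = 226
Sxx = Σx² − (Σx)²/n = 226 − 196 = 30
Sxy = Σxy − (Σx)(Σy)/n = 81 − 77 = 4
b = Sxy/Sxx = 4/30 = 0.133333
a = ȳ − b·x̄ = 2.75 − 0.133333·7 = 1.816667
ŷ(11) = a + b·11 = 1.816667 + 0.133333·11 = 3.283333

3.2833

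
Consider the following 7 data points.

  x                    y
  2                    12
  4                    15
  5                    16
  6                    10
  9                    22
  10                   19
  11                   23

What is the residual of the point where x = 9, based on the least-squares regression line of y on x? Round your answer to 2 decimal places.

n = 7, Σx = 47, Σy = 117, Σxy = 865, Σx² = 383
Sxx = Σx² − (Σx)²/n = 383 − 315.571429 = 67.428571
Sxy = Σxy − (Σx)(Σy)/n = 865 − 785.571429 = 79.428571
b = Sxy/Sxx = 79.428571/67.428571 = 1.177966
a = ȳ − b·x̄ = 16.714286 − 1.177966·6.714286 = 8.805085
ŷ(9) = 8.805085 + 1.177966·9 = 19.406780
residual = y − ŷ = 22 − 19.406780 = 2.593220

2.59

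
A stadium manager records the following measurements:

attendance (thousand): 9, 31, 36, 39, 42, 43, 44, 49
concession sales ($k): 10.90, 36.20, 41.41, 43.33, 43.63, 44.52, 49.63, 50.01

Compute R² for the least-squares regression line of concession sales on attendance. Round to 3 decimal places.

n = 8, Σx = 293, Σy = 319.63, Σxy = 12781.96, Σx² = 11809, Σy² = 13871.2713
Sxx = Σx² − (Σx)²/n = 11809 − 10731.125 = 1077.875
Sxy = Σxy − (Σx)(Σy)/n = 12781.96 − 11706.44875 = 1075.51125
Syy = Σy² − (Σy)²/n = 13871.2713 − 12770.417112 = 1100.854188
R² = Sxy²/(Sxx·Syy) = (1075.51125)²/(1077.875·1100.854188) = 0.974836

0.975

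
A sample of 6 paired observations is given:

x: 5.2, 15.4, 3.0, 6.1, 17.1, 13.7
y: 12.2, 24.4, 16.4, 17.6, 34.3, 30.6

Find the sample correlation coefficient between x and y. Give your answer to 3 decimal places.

0.903

n = 6, Σx = 60.5, Σy = 135.5, Σxy = 1601.51, Σx² = 790.51, Σy² = 3435.77
Sxx = Σx² − (Σx)²/n = 790.51 − 610.041667 = 180.468333
Sxy = Σxy − (Σx)(Σy)/n = 1601.51 − 1366.291667 = 235.218333
Syy = Σy² − (Σy)²/n = 3435.77 − 3060.041667 = 375.728333
r = Sxy/√(Sxx·Syy) = 235.218333/√(67807.066103) = 235.218333/260.397900 = 0.903303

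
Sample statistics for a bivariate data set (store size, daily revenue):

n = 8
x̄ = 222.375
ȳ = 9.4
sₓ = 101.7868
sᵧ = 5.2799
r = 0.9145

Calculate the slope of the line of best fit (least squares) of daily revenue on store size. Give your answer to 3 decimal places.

b = r · sᵧ/sₓ = 0.9145 · 5.2799/101.7868 = 0.047437

0.047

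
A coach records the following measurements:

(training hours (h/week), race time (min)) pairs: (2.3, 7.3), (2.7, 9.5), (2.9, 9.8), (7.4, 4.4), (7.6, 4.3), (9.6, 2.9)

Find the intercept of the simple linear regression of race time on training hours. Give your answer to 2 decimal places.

n = 6, Σx = 32.5, Σy = 38.2, Σxy = 163.94, Σx² = 225.67
Sxx = Σx² − (Σx)²/n = 225.67 − 176.041667 = 49.628333
Sxy = Σxy − (Σx)(Σy)/n = 163.94 − 206.916667 = -42.976667
b = Sxy/Sxx = -42.976667/49.628333 = -0.865970
a = ȳ − b·x̄ = 6.366667 − (-0.865970)·5.416667 = 11.057340

11.06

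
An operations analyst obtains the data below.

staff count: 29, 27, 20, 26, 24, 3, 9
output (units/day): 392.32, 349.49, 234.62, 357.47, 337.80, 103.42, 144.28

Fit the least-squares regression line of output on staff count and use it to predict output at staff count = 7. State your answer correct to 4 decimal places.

130.6712

n = 7, Σx = 138, Σy = 1919.4, Σxy = 44516.11, Σx² = 3312
Sxx = Σx² − (Σx)²/n = 3312 − 2720.571429 = 591.428571
Sxy = Σxy − (Σx)(Σy)/n = 44516.11 − 37839.6 = 6676.51
b = Sxy/Sxx = 6676.51/591.428571 = 11.288785
a = ȳ − b·x̄ = 274.2 − 11.288785·19.714286 = 51.649667
ŷ(7) = a + b·7 = 51.649667 + 11.288785·7 = 130.671162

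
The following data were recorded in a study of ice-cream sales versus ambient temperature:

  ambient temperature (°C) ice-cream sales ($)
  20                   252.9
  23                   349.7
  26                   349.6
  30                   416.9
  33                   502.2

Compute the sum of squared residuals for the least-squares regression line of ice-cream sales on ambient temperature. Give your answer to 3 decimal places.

n = 5, Σx = 132, Σy = 1871.3, Σxy = 51270.3, Σx² = 3594, Σy² = 734479.11
Sxx = Σx² − (Σx)²/n = 3594 − 3484.8 = 109.2
Sxy = Σxy − (Σx)(Σy)/n = 51270.3 − 49402.32 = 1867.98
Syy = Σy² − (Σy)²/n = 734479.11 − 700352.738 = 34126.372
b = Sxy/Sxx = 1867.98/109.2 = 17.106044
SSE = Syy − b·Sxy = 34126.372 − 17.106044·1867.98 = 2172.624011

2172.624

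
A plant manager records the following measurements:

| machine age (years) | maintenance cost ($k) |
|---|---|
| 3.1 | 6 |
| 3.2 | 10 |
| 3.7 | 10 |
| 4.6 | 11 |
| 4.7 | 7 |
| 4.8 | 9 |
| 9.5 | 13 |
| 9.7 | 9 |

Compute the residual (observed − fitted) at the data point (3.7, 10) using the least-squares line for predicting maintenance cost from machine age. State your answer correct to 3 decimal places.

1.284

n = 8, Σx = 43.3, Σy = 75, Σxy = 425.1, Σx² = 284.17
Sxx = Σx² − (Σx)²/n = 284.17 − 234.36125 = 49.80875
Sxy = Σxy − (Σx)(Σy)/n = 425.1 − 405.9375 = 19.1625
b = Sxy/Sxx = 19.1625/49.80875 = 0.384722
a = ȳ − b·x̄ = 9.375 − 0.384722·5.4125 = 7.292695
ŷ(3.7) = 7.292695 + 0.384722·3.7 = 8.716164
residual = y − ŷ = 10 − 8.716164 = 1.283836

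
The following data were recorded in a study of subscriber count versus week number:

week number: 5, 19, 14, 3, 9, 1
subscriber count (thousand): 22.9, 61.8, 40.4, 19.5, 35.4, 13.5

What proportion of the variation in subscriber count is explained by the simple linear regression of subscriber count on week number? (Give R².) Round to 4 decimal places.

n = 6, Σx = 51, Σy = 193.5, Σxy = 2244.9, Σx² = 673, Σy² = 7791.47
Sxx = Σx² − (Σx)²/n = 673 − 433.5 = 239.5
Sxy = Σxy − (Σx)(Σy)/n = 2244.9 − 1644.75 = 600.15
Syy = Σy² − (Σy)²/n = 7791.47 − 6240.375 = 1551.095
R² = Sxy²/(Sxx·Syy) = (600.15)²/(239.5·1551.095) = 0.969562

0.9696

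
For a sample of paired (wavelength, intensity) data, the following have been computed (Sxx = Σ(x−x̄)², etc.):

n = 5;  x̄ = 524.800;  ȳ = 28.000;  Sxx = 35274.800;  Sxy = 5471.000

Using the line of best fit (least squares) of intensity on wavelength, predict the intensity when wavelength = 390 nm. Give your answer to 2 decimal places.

b = Sxy/Sxx = 5471/35274.8 = 0.155097
a = ȳ − b·x̄ = 28 − 0.155097·524.8 = -53.394673
ŷ(390) = a + b·390 = -53.394673 + 0.155097·390 = 7.092984

7.09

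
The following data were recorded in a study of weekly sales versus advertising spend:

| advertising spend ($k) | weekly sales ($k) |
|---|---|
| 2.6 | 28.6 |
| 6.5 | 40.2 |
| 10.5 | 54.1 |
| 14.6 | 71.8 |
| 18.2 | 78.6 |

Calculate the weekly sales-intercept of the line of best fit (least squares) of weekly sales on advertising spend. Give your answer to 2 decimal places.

n = 5, Σx = 52.4, Σy = 273.3, Σxy = 3382.51, Σx² = 703.66
Sxx = Σx² − (Σx)²/n = 703.66 − 549.152 = 154.508
Sxy = Σxy − (Σx)(Σy)/n = 3382.51 − 2864.184 = 518.326
b = Sxy/Sxx = 518.326/154.508 = 3.354687
a = ȳ − b·x̄ = 54.66 − 3.354687·10.48 = 19.502879

19.50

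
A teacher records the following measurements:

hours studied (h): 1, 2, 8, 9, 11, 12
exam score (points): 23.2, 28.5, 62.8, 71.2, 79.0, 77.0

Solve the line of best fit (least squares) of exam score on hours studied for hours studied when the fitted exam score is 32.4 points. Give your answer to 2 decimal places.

n = 6, Σx = 43, Σy = 341.7, Σxy = 3016.4, Σx² = 415
Sxx = Σx² − (Σx)²/n = 415 − 308.166667 = 106.833333
Sxy = Σxy − (Σx)(Σy)/n = 3016.4 − 2448.85 = 567.55
b = Sxy/Sxx = 567.55/106.833333 = 5.312480
a = ȳ − b·x̄ = 56.95 − 5.312480·7.166667 = 18.877223
Set a + b·x = 32.4: x = (32.4 − 18.877223) / 5.312480 = 2.545473

2.55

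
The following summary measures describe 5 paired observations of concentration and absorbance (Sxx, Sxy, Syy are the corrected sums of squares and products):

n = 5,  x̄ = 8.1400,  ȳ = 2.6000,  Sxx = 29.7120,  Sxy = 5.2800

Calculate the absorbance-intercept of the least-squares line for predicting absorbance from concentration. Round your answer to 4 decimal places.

1.1535

b = Sxy/Sxx = 5.28/29.712 = 0.177706
a = ȳ − b·x̄ = 2.6 − 0.177706·8.14 = 1.153473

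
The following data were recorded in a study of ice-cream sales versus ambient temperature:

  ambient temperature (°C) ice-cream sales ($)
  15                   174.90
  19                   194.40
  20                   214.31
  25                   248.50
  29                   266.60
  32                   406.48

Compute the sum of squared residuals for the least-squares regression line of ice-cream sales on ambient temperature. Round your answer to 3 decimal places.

6475.950

n = 6, Σx = 140, Σy = 1505.19, Σxy = 37554.56, Σx² = 3476, Σy² = 412363.9465
Sxx = Σx² − (Σx)²/n = 3476 − 3266.666667 = 209.333333
Sxy = Σxy − (Σx)(Σy)/n = 37554.56 − 35121.1 = 2433.46
Syy = Σy² − (Σy)²/n = 412363.9465 − 377599.48935 = 34764.45715
b = Sxy/Sxx = 2433.46/209.333333 = 11.624809
SSE = Syy − b·Sxy = 34764.45715 − 11.624809·2433.46 = 6475.949642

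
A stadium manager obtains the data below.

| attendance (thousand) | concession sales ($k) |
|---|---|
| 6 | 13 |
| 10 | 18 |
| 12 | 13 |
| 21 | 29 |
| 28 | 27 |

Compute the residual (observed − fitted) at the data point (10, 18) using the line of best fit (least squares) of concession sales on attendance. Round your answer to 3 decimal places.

2.043

n = 5, Σx = 77, Σy = 100, Σxy = 1779, Σx² = 1505
Sxx = Σx² − (Σx)²/n = 1505 − 1185.8 = 319.2
Sxy = Σxy − (Σx)(Σy)/n = 1779 − 1540 = 239
b = Sxy/Sxx = 239/319.2 = 0.748747
a = ȳ − b·x̄ = 20 − 0.748747·15.4 = 8.469298
ŷ(10) = 8.469298 + 0.748747·10 = 15.956767
residual = y − ŷ = 18 − 15.956767 = 2.043233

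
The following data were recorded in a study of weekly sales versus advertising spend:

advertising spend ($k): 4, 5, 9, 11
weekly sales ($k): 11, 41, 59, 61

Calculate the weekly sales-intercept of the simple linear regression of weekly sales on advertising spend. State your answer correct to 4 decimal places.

-2.1603

n = 4, Σx = 29, Σy = 172, Σxy = 1451, Σx² = 243
Sxx = Σx² − (Σx)²/n = 243 − 210.25 = 32.75
Sxy = Σxy − (Σx)(Σy)/n = 1451 − 1247 = 204
b = Sxy/Sxx = 204/32.75 = 6.229008
a = ȳ − b·x̄ = 43 − 6.229008·7.25 = -2.160305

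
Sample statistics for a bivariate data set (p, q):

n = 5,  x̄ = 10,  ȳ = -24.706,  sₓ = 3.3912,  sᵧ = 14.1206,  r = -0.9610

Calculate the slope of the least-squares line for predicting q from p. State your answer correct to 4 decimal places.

b = r · sᵧ/sₓ = -0.961 · 14.1206/3.3912 = -4.001503

-4.0015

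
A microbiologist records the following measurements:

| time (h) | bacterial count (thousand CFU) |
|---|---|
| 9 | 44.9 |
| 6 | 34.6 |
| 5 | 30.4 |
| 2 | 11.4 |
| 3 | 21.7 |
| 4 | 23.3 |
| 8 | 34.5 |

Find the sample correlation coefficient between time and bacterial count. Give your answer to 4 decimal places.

0.9520

n = 7, Σx = 37, Σy = 200.8, Σxy = 1220.8, Σx² = 235, Σy² = 6471.32
Sxx = Σx² − (Σx)²/n = 235 − 195.571429 = 39.428571
Sxy = Σxy − (Σx)(Σy)/n = 1220.8 − 1061.371429 = 159.428571
Syy = Σy² − (Σy)²/n = 6471.32 − 5760.091429 = 711.228571
r = Sxy/√(Sxx·Syy) = 159.428571/√(28042.726531) = 159.428571/167.459627 = 0.952042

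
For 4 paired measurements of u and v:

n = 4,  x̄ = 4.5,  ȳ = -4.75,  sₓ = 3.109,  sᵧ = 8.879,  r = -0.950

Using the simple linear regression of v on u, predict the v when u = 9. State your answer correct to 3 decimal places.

-16.959

b = r · sᵧ/sₓ = -0.95 · 8.879/3.109 = -2.713107
a = ȳ − b·x̄ = -4.75 − (-2.713107)·4.5 = 7.458982
ŷ(9) = a + b·9 = 7.458982 + (-2.713107)·9 = -16.958982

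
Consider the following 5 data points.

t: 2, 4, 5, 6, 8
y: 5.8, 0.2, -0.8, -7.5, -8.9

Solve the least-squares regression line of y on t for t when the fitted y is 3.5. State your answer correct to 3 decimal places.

n = 5, Σx = 25, Σy = -11.2, Σxy = -107.8, Σx² = 145
Sxx = Σx² − (Σx)²/n = 145 − 125 = 20
Sxy = Σxy − (Σx)(Σy)/n = -107.8 − (-56) = -51.8
b = Sxy/Sxx = -51.8/20 = -2.59
a = ȳ − b·x̄ = -2.24 − (-2.59)·5 = 10.71
Set a + b·x = 3.5: x = (3.5 − 10.71) / (-2.59) = 2.783784

2.784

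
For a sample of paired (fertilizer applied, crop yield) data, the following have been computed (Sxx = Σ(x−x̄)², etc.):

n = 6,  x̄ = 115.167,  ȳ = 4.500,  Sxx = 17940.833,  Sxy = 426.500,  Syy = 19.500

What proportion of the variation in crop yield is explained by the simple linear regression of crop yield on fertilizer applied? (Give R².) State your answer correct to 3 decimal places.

R² = Sxy²/(Sxx·Syy) = (426.5)²/(17940.833·19.5) = 0.519949

0.520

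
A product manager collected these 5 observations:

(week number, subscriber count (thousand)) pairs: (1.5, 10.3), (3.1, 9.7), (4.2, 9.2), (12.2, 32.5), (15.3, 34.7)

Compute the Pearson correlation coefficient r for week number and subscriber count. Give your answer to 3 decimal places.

n = 5, Σx = 36.3, Σy = 96.4, Σxy = 1011.57, Σx² = 412.43, Σy² = 2545.16
Sxx = Σx² − (Σx)²/n = 412.43 − 263.538 = 148.892
Sxy = Σxy − (Σx)(Σy)/n = 1011.57 − 699.864 = 311.706
Syy = Σy² − (Σy)²/n = 2545.16 − 1858.592 = 686.568
r = Sxy/√(Sxx·Syy) = 311.706/√(102224.482656) = 311.706/319.725637 = 0.974917

0.975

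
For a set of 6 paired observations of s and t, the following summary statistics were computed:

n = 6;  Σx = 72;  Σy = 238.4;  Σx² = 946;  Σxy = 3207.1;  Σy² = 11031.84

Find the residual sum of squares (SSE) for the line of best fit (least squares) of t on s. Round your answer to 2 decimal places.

96.93

Sxx = Σx² − (Σx)²/n = 946 − 864 = 82
Sxy = Σxy − (Σx)(Σy)/n = 3207.1 − 2860.8 = 346.3
Syy = Σy² − (Σy)²/n = 11031.84 − 9472.426667 = 1559.413333
b = Sxy/Sxx = 346.3/82 = 4.223171
SSE = Syy − b·Sxy = 1559.413333 − 4.223171·346.3 = 96.929309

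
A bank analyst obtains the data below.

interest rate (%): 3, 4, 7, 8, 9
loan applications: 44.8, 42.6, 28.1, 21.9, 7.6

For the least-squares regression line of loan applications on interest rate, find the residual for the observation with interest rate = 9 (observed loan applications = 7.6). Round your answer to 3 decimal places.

-5.321

n = 5, Σx = 31, Σy = 145, Σxy = 745.1, Σx² = 219
Sxx = Σx² − (Σx)²/n = 219 − 192.2 = 26.8
Sxy = Σxy − (Σx)(Σy)/n = 745.1 − 899 = -153.9
b = Sxy/Sxx = -153.9/26.8 = -5.742537
a = ȳ − b·x̄ = 29 − (-5.742537)·6.2 = 64.603731
ŷ(9) = 64.603731 + (-5.742537)·9 = 12.920896
residual = y − ŷ = 7.6 − 12.920896 = -5.320896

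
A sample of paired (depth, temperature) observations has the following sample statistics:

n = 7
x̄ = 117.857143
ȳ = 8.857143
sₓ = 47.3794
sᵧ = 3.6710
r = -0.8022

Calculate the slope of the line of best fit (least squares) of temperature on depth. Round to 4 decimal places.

b = r · sᵧ/sₓ = -0.8022 · 3.671/47.3794 = -0.062155

-0.0622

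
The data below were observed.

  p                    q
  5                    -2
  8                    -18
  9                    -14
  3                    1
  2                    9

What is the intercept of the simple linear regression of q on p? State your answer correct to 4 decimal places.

n = 5, Σx = 27, Σy = -24, Σxy = -259, Σx² = 183
Sxx = Σx² − (Σx)²/n = 183 − 145.8 = 37.2
Sxy = Σxy − (Σx)(Σy)/n = -259 − (-129.6) = -129.4
b = Sxy/Sxx = -129.4/37.2 = -3.478495
a = ȳ − b·x̄ = -4.8 − (-3.478495)·5.4 = 13.983871

13.9839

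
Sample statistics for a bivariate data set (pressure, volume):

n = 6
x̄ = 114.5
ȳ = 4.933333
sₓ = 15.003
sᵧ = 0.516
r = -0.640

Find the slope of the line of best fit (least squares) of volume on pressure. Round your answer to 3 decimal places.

b = r · sᵧ/sₓ = -0.64 · 0.516/15.003 = -0.022012

-0.022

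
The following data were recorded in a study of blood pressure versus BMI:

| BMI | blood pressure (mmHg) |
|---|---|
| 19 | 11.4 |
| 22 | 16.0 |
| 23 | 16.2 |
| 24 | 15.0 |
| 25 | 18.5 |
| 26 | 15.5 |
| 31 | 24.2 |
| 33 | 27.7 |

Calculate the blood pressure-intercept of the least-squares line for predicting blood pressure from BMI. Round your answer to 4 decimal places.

n = 8, Σx = 203, Σy = 144.5, Σxy = 3831, Σx² = 5301
Sxx = Σx² − (Σx)²/n = 5301 − 5151.125 = 149.875
Sxy = Σxy − (Σx)(Σy)/n = 3831 − 3666.6875 = 164.3125
b = Sxy/Sxx = 164.3125/149.875 = 1.096330
a = ȳ − b·x̄ = 18.0625 − 1.096330·25.375 = -9.756881

-9.7569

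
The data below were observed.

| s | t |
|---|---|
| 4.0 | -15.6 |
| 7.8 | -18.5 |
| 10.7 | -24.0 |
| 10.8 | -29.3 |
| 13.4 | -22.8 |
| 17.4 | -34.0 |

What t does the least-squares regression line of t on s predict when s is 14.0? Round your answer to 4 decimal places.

-28.3258

n = 6, Σx = 64.1, Σy = -144.2, Σxy = -1677.06, Σx² = 790.29
Sxx = Σx² − (Σx)²/n = 790.29 − 684.801667 = 105.488333
Sxy = Σxy − (Σx)(Σy)/n = -1677.06 − (-1540.536667) = -136.523333
b = Sxy/Sxx = -136.523333/105.488333 = -1.294203
a = ȳ − b·x̄ = -24.033333 − (-1.294203)·10.683333 = -10.206930
ŷ(14.0) = a + b·14.0 = -10.206930 + (-1.294203)·14 = -28.325774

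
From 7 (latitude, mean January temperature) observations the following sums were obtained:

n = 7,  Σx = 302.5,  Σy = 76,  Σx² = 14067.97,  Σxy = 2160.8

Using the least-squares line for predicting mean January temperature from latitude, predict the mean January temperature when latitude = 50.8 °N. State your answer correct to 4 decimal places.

Sxx = Σx² − (Σx)²/n = 14067.97 − 13072.321429 = 995.648571
Sxy = Σxy − (Σx)(Σy)/n = 2160.8 − 3284.285714 = -1123.485714
b = Sxy/Sxx = -1123.485714/995.648571 = -1.128396
a = ȳ − b·x̄ = 10.857143 − (-1.128396)·43.214286 = 59.619963
ŷ(50.8) = a + b·50.8 = 59.619963 + (-1.128396)·50.8 = 2.297454

2.2975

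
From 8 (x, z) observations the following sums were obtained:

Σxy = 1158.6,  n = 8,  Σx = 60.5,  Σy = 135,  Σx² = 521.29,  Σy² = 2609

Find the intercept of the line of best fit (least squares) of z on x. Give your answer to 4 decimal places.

0.5467

Sxx = Σx² − (Σx)²/n = 521.29 − 457.53125 = 63.75875
Sxy = Σxy − (Σx)(Σy)/n = 1158.6 − 1020.9375 = 137.6625
b = Sxy/Sxx = 137.6625/63.75875 = 2.159115
a = ȳ − b·x̄ = 16.875 − 2.159115·7.5625 = 0.546690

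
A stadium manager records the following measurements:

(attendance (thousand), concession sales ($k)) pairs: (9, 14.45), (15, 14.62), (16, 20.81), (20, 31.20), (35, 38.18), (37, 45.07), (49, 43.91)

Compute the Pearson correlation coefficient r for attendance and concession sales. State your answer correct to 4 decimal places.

n = 7, Σx = 181, Σy = 208.24, Σxy = 6461.79, Σx² = 5957, Σy² = 7246.1484
Sxx = Σx² − (Σx)²/n = 5957 − 4680.142857 = 1276.857143
Sxy = Σxy − (Σx)(Σy)/n = 6461.79 − 5384.491429 = 1077.298571
Syy = Σy² − (Σy)²/n = 7246.1484 − 6194.842514 = 1051.305886
r = Sxy/√(Sxx·Syy) = 1077.298571/√(1342367.429502) = 1077.298571/1158.605813 = 0.929823

0.9298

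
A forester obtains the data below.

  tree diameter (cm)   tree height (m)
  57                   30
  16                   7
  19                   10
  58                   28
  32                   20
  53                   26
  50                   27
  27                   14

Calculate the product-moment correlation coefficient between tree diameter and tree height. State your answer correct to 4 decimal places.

0.9813

n = 8, Σx = 312, Σy = 162, Σxy = 7382, Σx² = 14292, Σy² = 3834
Sxx = Σx² − (Σx)²/n = 14292 − 12168 = 2124
Sxy = Σxy − (Σx)(Σy)/n = 7382 − 6318 = 1064
Syy = Σy² − (Σy)²/n = 3834 − 3280.5 = 553.5
r = Sxy/√(Sxx·Syy) = 1064/√(1175634) = 1064/1084.266572 = 0.981308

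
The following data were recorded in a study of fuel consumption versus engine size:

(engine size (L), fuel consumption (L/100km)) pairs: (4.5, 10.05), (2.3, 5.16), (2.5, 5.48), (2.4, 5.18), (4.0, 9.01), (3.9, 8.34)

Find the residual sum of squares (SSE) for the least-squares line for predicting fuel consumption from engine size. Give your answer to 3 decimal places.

n = 6, Σx = 19.6, Σy = 43.22, Σxy = 151.791, Σx² = 68.76, Σy² = 335.2266
Sxx = Σx² − (Σx)²/n = 68.76 − 64.026667 = 4.733333
Sxy = Σxy − (Σx)(Σy)/n = 151.791 − 141.185333 = 10.605667
Syy = Σy² − (Σy)²/n = 335.2266 − 311.328067 = 23.898533
b = Sxy/Sxx = 10.605667/4.733333 = 2.240634
SSE = Syy − b·Sxy = 23.898533 − 2.240634·10.605667 = 0.135118

0.135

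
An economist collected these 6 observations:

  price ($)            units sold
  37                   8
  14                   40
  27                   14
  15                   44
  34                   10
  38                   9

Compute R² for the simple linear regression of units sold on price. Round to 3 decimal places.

n = 6, Σx = 165, Σy = 125, Σxy = 2576, Σx² = 5119, Σy² = 3977
Sxx = Σx² − (Σx)²/n = 5119 − 4537.5 = 581.5
Sxy = Σxy − (Σx)(Σy)/n = 2576 − 3437.5 = -861.5
Syy = Σy² − (Σy)²/n = 3977 − 2604.166667 = 1372.833333
R² = Sxy²/(Sxx·Syy) = (-861.5)²/(581.5·1372.833333) = 0.929700

0.930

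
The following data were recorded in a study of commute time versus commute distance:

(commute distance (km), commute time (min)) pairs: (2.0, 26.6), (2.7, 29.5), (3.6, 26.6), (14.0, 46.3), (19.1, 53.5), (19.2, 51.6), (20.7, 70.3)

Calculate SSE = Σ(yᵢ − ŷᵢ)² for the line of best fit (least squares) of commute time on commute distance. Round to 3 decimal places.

163.740

n = 7, Σx = 81.3, Σy = 304.4, Σxy = 4344.59, Σx² = 1382.19, Σy² = 14895.96
Sxx = Σx² − (Σx)²/n = 1382.19 − 944.241429 = 437.948571
Sxy = Σxy − (Σx)(Σy)/n = 4344.59 − 3535.388571 = 809.201429
Syy = Σy² − (Σy)²/n = 14895.96 − 13237.051429 = 1658.908571
b = Sxy/Sxx = 809.201429/437.948571 = 1.847709
SSE = Syy − b·Sxy = 1658.908571 − 1.847709·809.201429 = 163.739972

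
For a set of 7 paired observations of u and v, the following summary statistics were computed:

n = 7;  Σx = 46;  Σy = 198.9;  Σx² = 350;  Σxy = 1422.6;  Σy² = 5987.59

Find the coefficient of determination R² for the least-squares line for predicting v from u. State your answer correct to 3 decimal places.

0.833

Sxx = Σx² − (Σx)²/n = 350 − 302.285714 = 47.714286
Sxy = Σxy − (Σx)(Σy)/n = 1422.6 − 1307.057143 = 115.542857
Syy = Σy² − (Σy)²/n = 5987.59 − 5651.601429 = 335.988571
R² = Sxy²/(Sxx·Syy) = (115.542857)²/(47.714286·335.988571) = 0.832747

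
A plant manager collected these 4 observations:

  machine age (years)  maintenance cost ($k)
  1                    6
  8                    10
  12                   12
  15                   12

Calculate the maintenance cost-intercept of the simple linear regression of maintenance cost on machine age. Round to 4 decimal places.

5.9091

n = 4, Σx = 36, Σy = 40, Σxy = 410, Σx² = 434
Sxx = Σx² − (Σx)²/n = 434 − 324 = 110
Sxy = Σxy − (Σx)(Σy)/n = 410 − 360 = 50
b = Sxy/Sxx = 50/110 = 0.454545
a = ȳ − b·x̄ = 10 − 0.454545·9 = 5.909091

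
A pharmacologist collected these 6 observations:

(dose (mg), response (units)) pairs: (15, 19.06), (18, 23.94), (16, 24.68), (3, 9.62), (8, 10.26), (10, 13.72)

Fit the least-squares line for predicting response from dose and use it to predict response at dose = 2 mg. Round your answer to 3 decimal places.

n = 6, Σx = 70, Σy = 101.28, Σxy = 1359.84, Σx² = 978
Sxx = Σx² − (Σx)²/n = 978 − 816.666667 = 161.333333
Sxy = Σxy − (Σx)(Σy)/n = 1359.84 − 1181.6 = 178.24
b = Sxy/Sxx = 178.24/161.333333 = 1.104793
a = ȳ − b·x̄ = 16.88 − 1.104793·11.666667 = 3.990744
ŷ(2) = a + b·2 = 3.990744 + 1.104793·2 = 6.200331

6.200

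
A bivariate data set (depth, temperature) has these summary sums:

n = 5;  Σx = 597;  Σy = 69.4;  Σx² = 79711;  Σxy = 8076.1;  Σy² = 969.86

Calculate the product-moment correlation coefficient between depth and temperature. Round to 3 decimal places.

-0.892

Sxx = Σx² − (Σx)²/n = 79711 − 71281.8 = 8429.2
Sxy = Σxy − (Σx)(Σy)/n = 8076.1 − 8286.36 = -210.26
Syy = Σy² − (Σy)²/n = 969.86 − 963.272 = 6.588
r = Sxy/√(Sxx·Syy) = -210.26/√(55531.5696) = -210.26/235.651373 = -0.892250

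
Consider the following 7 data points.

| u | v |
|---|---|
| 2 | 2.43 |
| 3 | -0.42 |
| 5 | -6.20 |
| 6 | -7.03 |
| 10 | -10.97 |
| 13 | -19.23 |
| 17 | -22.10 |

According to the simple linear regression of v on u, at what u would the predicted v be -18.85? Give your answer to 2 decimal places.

14.06

n = 7, Σx = 56, Σy = -63.52, Σxy = -804.97, Σx² = 632
Sxx = Σx² − (Σx)²/n = 632 − 448 = 184
Sxy = Σxy − (Σx)(Σy)/n = -804.97 − (-508.16) = -296.81
b = Sxy/Sxx = -296.81/184 = -1.613098
a = ȳ − b·x̄ = -9.074286 − (-1.613098)·8 = 3.830497
Set a + b·x = -18.85: x = (-18.85 − 3.830497) / (-1.613098) = 14.060212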